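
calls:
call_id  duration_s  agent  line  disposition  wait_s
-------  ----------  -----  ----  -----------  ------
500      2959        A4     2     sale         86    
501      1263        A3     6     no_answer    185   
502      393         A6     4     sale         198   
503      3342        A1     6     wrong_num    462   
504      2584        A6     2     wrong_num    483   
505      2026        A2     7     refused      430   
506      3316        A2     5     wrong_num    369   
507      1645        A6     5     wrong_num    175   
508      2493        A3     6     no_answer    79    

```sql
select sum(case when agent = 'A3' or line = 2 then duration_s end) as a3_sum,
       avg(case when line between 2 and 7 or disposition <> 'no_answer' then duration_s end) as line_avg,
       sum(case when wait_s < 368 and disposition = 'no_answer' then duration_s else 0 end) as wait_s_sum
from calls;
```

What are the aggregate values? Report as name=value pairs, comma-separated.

[a3_sum: agent = 'A3' or line = 2]
call_id=500: ✓ → 2959
call_id=501: ✓ → 1263
call_id=502: ✗
call_id=503: ✗
call_id=504: ✓ → 2584
call_id=505: ✗
call_id=506: ✗
call_id=507: ✗
call_id=508: ✓ → 2493
a3_sum = 2959 + 1263 + 2584 + 2493 = 9299
—
[line_avg: line between 2 and 7 or disposition <> 'no_answer']
call_id=500: ✓ → 2959
call_id=501: ✓ → 1263
call_id=502: ✓ → 393
call_id=503: ✓ → 3342
call_id=504: ✓ → 2584
call_id=505: ✓ → 2026
call_id=506: ✓ → 3316
call_id=507: ✓ → 1645
call_id=508: ✓ → 2493
line_avg = (2959 + 1263 + 393 + 3342 + 2584 + 2026 + 3316 + 1645 + 2493) / 9 = 2224.5555555556
—
[wait_s_sum: wait_s < 368 and disposition = 'no_answer']
call_id=500: ✗
call_id=501: ✓ → 1263
call_id=502: ✗
call_id=503: ✗
call_id=504: ✗
call_id=505: ✗
call_id=506: ✗
call_id=507: ✗
call_id=508: ✓ → 2493
wait_s_sum = 1263 + 2493 = 3756

a3_sum=9299, line_avg=2224.5555555556, wait_s_sum=3756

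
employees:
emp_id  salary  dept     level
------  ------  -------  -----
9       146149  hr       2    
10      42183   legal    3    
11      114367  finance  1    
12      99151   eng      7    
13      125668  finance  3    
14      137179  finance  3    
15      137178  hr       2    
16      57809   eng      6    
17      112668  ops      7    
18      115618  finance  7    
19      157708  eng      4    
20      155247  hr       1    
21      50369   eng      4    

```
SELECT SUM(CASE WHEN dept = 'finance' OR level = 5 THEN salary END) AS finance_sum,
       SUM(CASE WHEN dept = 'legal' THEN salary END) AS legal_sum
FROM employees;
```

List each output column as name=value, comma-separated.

finance_sum=492832, legal_sum=42183

[finance_sum: dept = 'finance' OR level = 5]
emp_id=9: ✗
emp_id=10: ✗
emp_id=11: ✓ → 114367
emp_id=12: ✗
emp_id=13: ✓ → 125668
emp_id=14: ✓ → 137179
emp_id=15: ✗
emp_id=16: ✗
emp_id=17: ✗
emp_id=18: ✓ → 115618
emp_id=19: ✗
emp_id=20: ✗
emp_id=21: ✗
finance_sum = 114367 + 125668 + 137179 + 115618 = 492832
—
[legal_sum: dept = 'legal']
emp_id=9: ✗
emp_id=10: ✓ → 42183
emp_id=11: ✗
emp_id=12: ✗
emp_id=13: ✗
emp_id=14: ✗
emp_id=15: ✗
emp_id=16: ✗
emp_id=17: ✗
emp_id=18: ✗
emp_id=19: ✗
emp_id=20: ✗
emp_id=21: ✗
legal_sum = 42183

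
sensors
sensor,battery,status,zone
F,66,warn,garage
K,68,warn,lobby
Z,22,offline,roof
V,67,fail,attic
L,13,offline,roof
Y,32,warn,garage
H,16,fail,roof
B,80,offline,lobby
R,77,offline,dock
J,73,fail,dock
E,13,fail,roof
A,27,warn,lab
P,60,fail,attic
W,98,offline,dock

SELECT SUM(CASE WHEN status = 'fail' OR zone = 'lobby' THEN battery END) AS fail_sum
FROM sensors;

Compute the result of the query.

377

sensor=F: ✗
sensor=K: ✓ → 68
sensor=Z: ✗
sensor=V: ✓ → 67
sensor=L: ✗
sensor=Y: ✗
sensor=H: ✓ → 16
sensor=B: ✓ → 80
sensor=R: ✗
sensor=J: ✓ → 73
sensor=E: ✓ → 13
sensor=A: ✗
sensor=P: ✓ → 60
sensor=W: ✗
fail_sum = 68 + 67 + 16 + 80 + 73 + 13 + 60 = 377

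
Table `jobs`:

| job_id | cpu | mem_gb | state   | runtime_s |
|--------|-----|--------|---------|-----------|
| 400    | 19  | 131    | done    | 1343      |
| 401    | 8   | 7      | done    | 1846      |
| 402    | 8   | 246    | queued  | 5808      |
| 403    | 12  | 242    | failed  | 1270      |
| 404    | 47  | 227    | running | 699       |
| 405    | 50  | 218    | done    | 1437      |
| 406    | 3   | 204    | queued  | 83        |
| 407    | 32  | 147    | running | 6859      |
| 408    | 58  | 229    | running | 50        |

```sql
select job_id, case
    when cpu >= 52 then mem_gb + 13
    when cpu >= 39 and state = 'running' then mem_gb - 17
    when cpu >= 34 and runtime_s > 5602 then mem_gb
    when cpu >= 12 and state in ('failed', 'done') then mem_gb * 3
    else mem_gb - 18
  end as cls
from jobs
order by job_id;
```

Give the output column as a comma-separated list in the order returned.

393, -11, 228, 726, 210, 654, 186, 129, 242

job_id=400: cpu >= 12 and state in ('failed', 'done') → 393
job_id=401: ELSE → -11
job_id=402: ELSE → 228
job_id=403: cpu >= 12 and state in ('failed', 'done') → 726
job_id=404: cpu >= 39 and state = 'running' → 210
job_id=405: cpu >= 12 and state in ('failed', 'done') → 654
job_id=406: ELSE → 186
job_id=407: ELSE → 129
job_id=408: cpu >= 52 → 242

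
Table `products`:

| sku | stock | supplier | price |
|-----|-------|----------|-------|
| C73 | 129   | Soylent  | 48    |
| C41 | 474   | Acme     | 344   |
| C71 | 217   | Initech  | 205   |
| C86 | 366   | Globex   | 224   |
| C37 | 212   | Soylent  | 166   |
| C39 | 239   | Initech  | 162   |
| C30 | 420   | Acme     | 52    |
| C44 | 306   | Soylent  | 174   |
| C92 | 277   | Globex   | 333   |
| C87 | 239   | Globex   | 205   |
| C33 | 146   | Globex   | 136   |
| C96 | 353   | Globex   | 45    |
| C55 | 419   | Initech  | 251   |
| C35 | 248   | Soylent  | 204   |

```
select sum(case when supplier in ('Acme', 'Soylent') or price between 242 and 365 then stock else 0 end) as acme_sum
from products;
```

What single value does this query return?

sku=C73: ✓ → 129
sku=C41: ✓ → 474
sku=C71: ✗
sku=C86: ✗
sku=C37: ✓ → 212
sku=C39: ✗
sku=C30: ✓ → 420
sku=C44: ✓ → 306
sku=C92: ✓ → 277
sku=C87: ✗
sku=C33: ✗
sku=C96: ✗
sku=C55: ✓ → 419
sku=C35: ✓ → 248
acme_sum = 129 + 474 + 212 + 420 + 306 + 277 + 419 + 248 = 2485

2485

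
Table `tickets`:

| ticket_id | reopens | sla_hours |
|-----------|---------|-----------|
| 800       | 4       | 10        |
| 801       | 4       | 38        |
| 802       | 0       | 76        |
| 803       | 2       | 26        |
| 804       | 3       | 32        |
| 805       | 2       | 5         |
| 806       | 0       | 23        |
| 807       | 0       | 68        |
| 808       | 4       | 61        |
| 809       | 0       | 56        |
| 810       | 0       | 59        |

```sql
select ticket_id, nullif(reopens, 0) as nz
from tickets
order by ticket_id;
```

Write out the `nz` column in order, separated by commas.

ticket_id=800: reopens=4 vs 0: differ → 4
ticket_id=801: reopens=4 vs 0: differ → 4
ticket_id=802: reopens=0 vs 0: equal → NULL
ticket_id=803: reopens=2 vs 0: differ → 2
ticket_id=804: reopens=3 vs 0: differ → 3
ticket_id=805: reopens=2 vs 0: differ → 2
ticket_id=806: reopens=0 vs 0: equal → NULL
ticket_id=807: reopens=0 vs 0: equal → NULL
ticket_id=808: reopens=4 vs 0: differ → 4
ticket_id=809: reopens=0 vs 0: equal → NULL
ticket_id=810: reopens=0 vs 0: equal → NULL

4, 4, NULL, 2, 3, 2, NULL, NULL, 4, NULL, NULL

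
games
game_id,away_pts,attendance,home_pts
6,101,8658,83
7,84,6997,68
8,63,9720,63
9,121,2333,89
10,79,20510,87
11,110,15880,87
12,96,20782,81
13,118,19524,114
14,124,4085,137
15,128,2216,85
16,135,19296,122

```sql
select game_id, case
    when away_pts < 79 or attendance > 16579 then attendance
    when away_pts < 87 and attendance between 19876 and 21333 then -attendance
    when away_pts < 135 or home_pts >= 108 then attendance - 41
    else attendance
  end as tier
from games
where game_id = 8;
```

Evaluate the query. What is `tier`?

9720

game_id = 8: away_pts=63, attendance=9720, home_pts=63.
away_pts < 79 or attendance > 16579 → true → 9720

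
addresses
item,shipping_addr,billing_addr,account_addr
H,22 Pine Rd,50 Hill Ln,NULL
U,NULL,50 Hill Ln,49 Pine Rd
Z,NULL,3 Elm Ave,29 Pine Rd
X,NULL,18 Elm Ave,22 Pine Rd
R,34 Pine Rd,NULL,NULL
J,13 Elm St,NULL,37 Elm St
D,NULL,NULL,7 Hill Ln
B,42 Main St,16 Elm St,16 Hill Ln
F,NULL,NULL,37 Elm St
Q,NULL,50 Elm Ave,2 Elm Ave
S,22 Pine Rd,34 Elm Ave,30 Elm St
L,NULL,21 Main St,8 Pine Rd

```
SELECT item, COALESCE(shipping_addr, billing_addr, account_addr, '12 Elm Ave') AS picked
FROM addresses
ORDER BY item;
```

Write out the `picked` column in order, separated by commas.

42 Main St, 7 Hill Ln, 37 Elm St, 22 Pine Rd, 13 Elm St, 21 Main St, 50 Elm Ave, 34 Pine Rd, 22 Pine Rd, 50 Hill Ln, 18 Elm Ave, 3 Elm Ave

item=B: shipping_addr=42 Main St → 42 Main St
item=D: shipping_addr=NULL, billing_addr=NULL, account_addr=7 Hill Ln → 7 Hill Ln
item=F: shipping_addr=NULL, billing_addr=NULL, account_addr=37 Elm St → 37 Elm St
item=H: shipping_addr=22 Pine Rd → 22 Pine Rd
item=J: shipping_addr=13 Elm St → 13 Elm St
item=L: shipping_addr=NULL, billing_addr=21 Main St → 21 Main St
item=Q: shipping_addr=NULL, billing_addr=50 Elm Ave → 50 Elm Ave
item=R: shipping_addr=34 Pine Rd → 34 Pine Rd
item=S: shipping_addr=22 Pine Rd → 22 Pine Rd
item=U: shipping_addr=NULL, billing_addr=50 Hill Ln → 50 Hill Ln
item=X: shipping_addr=NULL, billing_addr=18 Elm Ave → 18 Elm Ave
item=Z: shipping_addr=NULL, billing_addr=3 Elm Ave → 3 Elm Ave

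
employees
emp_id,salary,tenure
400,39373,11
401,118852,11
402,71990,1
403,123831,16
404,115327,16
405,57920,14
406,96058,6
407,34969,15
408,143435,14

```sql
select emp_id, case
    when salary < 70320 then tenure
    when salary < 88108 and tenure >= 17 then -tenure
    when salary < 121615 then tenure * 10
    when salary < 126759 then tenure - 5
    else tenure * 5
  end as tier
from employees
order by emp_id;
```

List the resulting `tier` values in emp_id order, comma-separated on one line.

11, 110, 10, 11, 160, 14, 60, 15, 70

emp_id=400: salary < 70320 → 11
emp_id=401: salary < 121615 → 110
emp_id=402: salary < 121615 → 10
emp_id=403: salary < 126759 → 11
emp_id=404: salary < 121615 → 160
emp_id=405: salary < 70320 → 14
emp_id=406: salary < 121615 → 60
emp_id=407: salary < 70320 → 15
emp_id=408: ELSE → 70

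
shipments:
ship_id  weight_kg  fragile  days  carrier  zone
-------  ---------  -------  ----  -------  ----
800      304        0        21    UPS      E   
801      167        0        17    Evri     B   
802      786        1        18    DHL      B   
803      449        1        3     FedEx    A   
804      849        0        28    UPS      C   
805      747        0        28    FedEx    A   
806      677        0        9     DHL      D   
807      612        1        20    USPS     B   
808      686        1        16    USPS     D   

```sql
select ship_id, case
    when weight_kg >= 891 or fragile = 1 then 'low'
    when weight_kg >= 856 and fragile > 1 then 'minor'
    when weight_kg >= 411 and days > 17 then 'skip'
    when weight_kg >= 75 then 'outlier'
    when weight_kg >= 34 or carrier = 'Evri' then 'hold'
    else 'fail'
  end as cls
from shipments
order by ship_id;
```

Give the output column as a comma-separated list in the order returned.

outlier, outlier, low, low, skip, skip, outlier, low, low

ship_id=800: weight_kg >= 75 → outlier
ship_id=801: weight_kg >= 75 → outlier
ship_id=802: weight_kg >= 891 or fragile = 1 → low
ship_id=803: weight_kg >= 891 or fragile = 1 → low
ship_id=804: weight_kg >= 411 and days > 17 → skip
ship_id=805: weight_kg >= 411 and days > 17 → skip
ship_id=806: weight_kg >= 75 → outlier
ship_id=807: weight_kg >= 891 or fragile = 1 → low
ship_id=808: weight_kg >= 891 or fragile = 1 → low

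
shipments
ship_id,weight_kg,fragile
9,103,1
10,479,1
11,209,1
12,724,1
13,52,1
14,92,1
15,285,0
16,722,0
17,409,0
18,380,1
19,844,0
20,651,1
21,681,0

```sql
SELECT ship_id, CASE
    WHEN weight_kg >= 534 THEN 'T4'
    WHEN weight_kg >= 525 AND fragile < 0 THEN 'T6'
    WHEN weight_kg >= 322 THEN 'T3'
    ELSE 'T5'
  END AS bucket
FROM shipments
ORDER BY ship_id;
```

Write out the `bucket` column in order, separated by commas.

ship_id=9: ELSE → T5
ship_id=10: weight_kg >= 322 → T3
ship_id=11: ELSE → T5
ship_id=12: weight_kg >= 534 → T4
ship_id=13: ELSE → T5
ship_id=14: ELSE → T5
ship_id=15: ELSE → T5
ship_id=16: weight_kg >= 534 → T4
ship_id=17: weight_kg >= 322 → T3
ship_id=18: weight_kg >= 322 → T3
ship_id=19: weight_kg >= 534 → T4
ship_id=20: weight_kg >= 534 → T4
ship_id=21: weight_kg >= 534 → T4

T5, T3, T5, T4, T5, T5, T5, T4, T3, T3, T4, T4, T4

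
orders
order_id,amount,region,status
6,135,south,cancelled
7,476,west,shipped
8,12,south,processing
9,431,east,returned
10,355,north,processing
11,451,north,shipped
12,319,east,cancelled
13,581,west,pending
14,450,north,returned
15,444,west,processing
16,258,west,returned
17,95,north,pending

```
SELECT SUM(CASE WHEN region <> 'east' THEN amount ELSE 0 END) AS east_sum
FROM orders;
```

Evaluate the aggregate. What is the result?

3257

order_id=6: ✓ → 135
order_id=7: ✓ → 476
order_id=8: ✓ → 12
order_id=9: ✗
order_id=10: ✓ → 355
order_id=11: ✓ → 451
order_id=12: ✗
order_id=13: ✓ → 581
order_id=14: ✓ → 450
order_id=15: ✓ → 444
order_id=16: ✓ → 258
order_id=17: ✓ → 95
east_sum = 135 + 476 + 12 + 355 + 451 + 581 + 450 + 444 + 258 + 95 = 3257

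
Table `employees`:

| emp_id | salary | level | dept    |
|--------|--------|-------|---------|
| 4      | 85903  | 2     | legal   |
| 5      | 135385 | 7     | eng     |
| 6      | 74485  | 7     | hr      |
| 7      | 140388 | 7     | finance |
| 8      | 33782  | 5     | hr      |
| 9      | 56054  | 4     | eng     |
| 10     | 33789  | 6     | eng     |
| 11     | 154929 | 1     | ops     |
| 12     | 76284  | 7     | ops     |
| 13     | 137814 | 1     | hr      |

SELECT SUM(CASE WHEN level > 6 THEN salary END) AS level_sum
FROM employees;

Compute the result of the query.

426542

emp_id=4: ✗
emp_id=5: ✓ → 135385
emp_id=6: ✓ → 74485
emp_id=7: ✓ → 140388
emp_id=8: ✗
emp_id=9: ✗
emp_id=10: ✗
emp_id=11: ✗
emp_id=12: ✓ → 76284
emp_id=13: ✗
level_sum = 135385 + 74485 + 140388 + 76284 = 426542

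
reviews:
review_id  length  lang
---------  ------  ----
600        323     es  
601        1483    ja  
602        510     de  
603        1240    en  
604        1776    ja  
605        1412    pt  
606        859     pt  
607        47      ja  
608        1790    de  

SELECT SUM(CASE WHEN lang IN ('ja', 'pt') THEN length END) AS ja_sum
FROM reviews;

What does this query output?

5577

review_id=600: ✗
review_id=601: ✓ → 1483
review_id=602: ✗
review_id=603: ✗
review_id=604: ✓ → 1776
review_id=605: ✓ → 1412
review_id=606: ✓ → 859
review_id=607: ✓ → 47
review_id=608: ✗
ja_sum = 1483 + 1776 + 1412 + 859 + 47 = 5577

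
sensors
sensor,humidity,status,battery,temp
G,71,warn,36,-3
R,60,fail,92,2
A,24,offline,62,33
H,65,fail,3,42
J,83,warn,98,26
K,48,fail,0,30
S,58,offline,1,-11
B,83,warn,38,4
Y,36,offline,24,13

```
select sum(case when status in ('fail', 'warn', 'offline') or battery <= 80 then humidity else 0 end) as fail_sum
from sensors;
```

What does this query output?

528

sensor=G: ✓ → 71
sensor=R: ✓ → 60
sensor=A: ✓ → 24
sensor=H: ✓ → 65
sensor=J: ✓ → 83
sensor=K: ✓ → 48
sensor=S: ✓ → 58
sensor=B: ✓ → 83
sensor=Y: ✓ → 36
fail_sum = 71 + 60 + 24 + 65 + 83 + 48 + 58 + 83 + 36 = 528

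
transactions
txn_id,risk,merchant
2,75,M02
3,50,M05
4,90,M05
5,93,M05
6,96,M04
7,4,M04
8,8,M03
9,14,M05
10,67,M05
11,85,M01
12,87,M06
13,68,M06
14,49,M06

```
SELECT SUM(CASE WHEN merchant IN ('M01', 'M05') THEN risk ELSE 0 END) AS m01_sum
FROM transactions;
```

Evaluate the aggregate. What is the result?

399

txn_id=2: ✗
txn_id=3: ✓ → 50
txn_id=4: ✓ → 90
txn_id=5: ✓ → 93
txn_id=6: ✗
txn_id=7: ✗
txn_id=8: ✗
txn_id=9: ✓ → 14
txn_id=10: ✓ → 67
txn_id=11: ✓ → 85
txn_id=12: ✗
txn_id=13: ✗
txn_id=14: ✗
m01_sum = 50 + 90 + 93 + 14 + 67 + 85 = 399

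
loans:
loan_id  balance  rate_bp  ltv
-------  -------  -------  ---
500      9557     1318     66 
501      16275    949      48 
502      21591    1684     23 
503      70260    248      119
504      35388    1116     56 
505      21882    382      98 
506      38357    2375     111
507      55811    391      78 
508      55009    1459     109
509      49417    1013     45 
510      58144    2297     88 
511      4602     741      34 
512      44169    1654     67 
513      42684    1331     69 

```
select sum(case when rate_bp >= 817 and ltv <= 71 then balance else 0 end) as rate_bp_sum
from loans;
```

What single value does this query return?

loan_id=500: ✓ → 9557
loan_id=501: ✓ → 16275
loan_id=502: ✓ → 21591
loan_id=503: ✗
loan_id=504: ✓ → 35388
loan_id=505: ✗
loan_id=506: ✗
loan_id=507: ✗
loan_id=508: ✗
loan_id=509: ✓ → 49417
loan_id=510: ✗
loan_id=511: ✗
loan_id=512: ✓ → 44169
loan_id=513: ✓ → 42684
rate_bp_sum = 9557 + 16275 + 21591 + 35388 + 49417 + 44169 + 42684 = 219081

219081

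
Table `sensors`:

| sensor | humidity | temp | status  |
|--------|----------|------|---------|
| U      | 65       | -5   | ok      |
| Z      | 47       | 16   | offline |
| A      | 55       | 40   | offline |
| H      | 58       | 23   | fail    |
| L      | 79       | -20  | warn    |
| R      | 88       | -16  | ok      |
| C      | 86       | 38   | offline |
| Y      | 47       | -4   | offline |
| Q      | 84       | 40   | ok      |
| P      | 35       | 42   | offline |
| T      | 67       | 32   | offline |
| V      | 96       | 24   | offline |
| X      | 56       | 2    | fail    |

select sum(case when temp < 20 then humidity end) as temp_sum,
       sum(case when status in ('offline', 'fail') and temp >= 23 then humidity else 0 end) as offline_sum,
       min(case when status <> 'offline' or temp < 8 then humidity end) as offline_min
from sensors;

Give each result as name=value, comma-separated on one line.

temp_sum=382, offline_sum=397, offline_min=47

[temp_sum: temp < 20]
sensor=U: ✓ → 65
sensor=Z: ✓ → 47
sensor=A: ✗
sensor=H: ✗
sensor=L: ✓ → 79
sensor=R: ✓ → 88
sensor=C: ✗
sensor=Y: ✓ → 47
sensor=Q: ✗
sensor=P: ✗
sensor=T: ✗
sensor=V: ✗
sensor=X: ✓ → 56
temp_sum = 65 + 47 + 79 + 88 + 47 + 56 = 382
—
[offline_sum: status in ('offline', 'fail') and temp >= 23]
sensor=U: ✗
sensor=Z: ✗
sensor=A: ✓ → 55
sensor=H: ✓ → 58
sensor=L: ✗
sensor=R: ✗
sensor=C: ✓ → 86
sensor=Y: ✗
sensor=Q: ✗
sensor=P: ✓ → 35
sensor=T: ✓ → 67
sensor=V: ✓ → 96
sensor=X: ✗
offline_sum = 55 + 58 + 86 + 35 + 67 + 96 = 397
—
[offline_min: status <> 'offline' or temp < 8]
sensor=U: ✓ → 65
sensor=Z: ✗
sensor=A: ✗
sensor=H: ✓ → 58
sensor=L: ✓ → 79
sensor=R: ✓ → 88
sensor=C: ✗
sensor=Y: ✓ → 47
sensor=Q: ✓ → 84
sensor=P: ✗
sensor=T: ✗
sensor=V: ✗
sensor=X: ✓ → 56
offline_min = MIN(65, 58, 79, 88, 47, 84, 56) = 47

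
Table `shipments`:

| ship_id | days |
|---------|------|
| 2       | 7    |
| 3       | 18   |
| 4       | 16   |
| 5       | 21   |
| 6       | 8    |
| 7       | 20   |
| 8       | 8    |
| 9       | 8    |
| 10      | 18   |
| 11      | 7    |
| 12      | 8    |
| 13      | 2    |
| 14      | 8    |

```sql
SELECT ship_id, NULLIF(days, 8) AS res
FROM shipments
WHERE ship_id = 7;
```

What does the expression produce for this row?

20

ship_id = 7: days=20.
days=20 vs 8: differ → 20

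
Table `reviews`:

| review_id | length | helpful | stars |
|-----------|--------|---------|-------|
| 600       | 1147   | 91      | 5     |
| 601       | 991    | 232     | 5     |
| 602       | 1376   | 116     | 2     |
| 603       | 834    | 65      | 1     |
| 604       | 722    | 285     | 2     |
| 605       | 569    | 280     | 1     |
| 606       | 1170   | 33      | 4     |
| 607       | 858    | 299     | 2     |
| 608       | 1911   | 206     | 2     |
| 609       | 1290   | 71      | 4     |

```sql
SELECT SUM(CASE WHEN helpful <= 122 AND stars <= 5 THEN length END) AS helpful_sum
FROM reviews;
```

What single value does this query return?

5817

review_id=600: ✓ → 1147
review_id=601: ✗
review_id=602: ✓ → 1376
review_id=603: ✓ → 834
review_id=604: ✗
review_id=605: ✗
review_id=606: ✓ → 1170
review_id=607: ✗
review_id=608: ✗
review_id=609: ✓ → 1290
helpful_sum = 1147 + 1376 + 834 + 1170 + 1290 = 5817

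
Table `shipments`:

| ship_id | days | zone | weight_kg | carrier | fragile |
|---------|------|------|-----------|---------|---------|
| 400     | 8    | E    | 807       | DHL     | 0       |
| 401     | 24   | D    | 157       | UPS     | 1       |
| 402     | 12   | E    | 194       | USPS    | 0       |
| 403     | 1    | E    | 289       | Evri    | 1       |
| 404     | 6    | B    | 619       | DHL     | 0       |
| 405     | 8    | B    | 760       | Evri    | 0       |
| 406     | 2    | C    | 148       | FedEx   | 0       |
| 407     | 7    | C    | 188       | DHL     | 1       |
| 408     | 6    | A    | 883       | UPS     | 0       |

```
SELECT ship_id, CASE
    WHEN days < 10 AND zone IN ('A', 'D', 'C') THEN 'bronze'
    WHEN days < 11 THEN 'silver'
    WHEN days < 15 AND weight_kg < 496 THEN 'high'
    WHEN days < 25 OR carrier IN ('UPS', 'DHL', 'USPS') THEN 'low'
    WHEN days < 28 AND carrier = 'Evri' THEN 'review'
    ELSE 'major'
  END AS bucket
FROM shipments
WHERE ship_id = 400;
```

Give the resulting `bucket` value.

ship_id = 400: days=8, zone=E, weight_kg=807, carrier=DHL, fragile=0.
days < 10 AND zone IN ('A', 'D', 'C') → false
days < 11 → true → silver

silver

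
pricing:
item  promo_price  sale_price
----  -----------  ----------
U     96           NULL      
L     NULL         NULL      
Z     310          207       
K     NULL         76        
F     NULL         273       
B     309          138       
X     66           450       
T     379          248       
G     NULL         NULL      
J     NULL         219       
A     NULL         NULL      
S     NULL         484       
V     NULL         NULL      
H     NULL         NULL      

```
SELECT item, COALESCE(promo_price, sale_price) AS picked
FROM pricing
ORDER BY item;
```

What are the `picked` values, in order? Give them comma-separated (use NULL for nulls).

item=A: promo_price=NULL, sale_price=NULL (all NULL) → NULL
item=B: promo_price=309 → 309
item=F: promo_price=NULL, sale_price=273 → 273
item=G: promo_price=NULL, sale_price=NULL (all NULL) → NULL
item=H: promo_price=NULL, sale_price=NULL (all NULL) → NULL
item=J: promo_price=NULL, sale_price=219 → 219
item=K: promo_price=NULL, sale_price=76 → 76
item=L: promo_price=NULL, sale_price=NULL (all NULL) → NULL
item=S: promo_price=NULL, sale_price=484 → 484
item=T: promo_price=379 → 379
item=U: promo_price=96 → 96
item=V: promo_price=NULL, sale_price=NULL (all NULL) → NULL
item=X: promo_price=66 → 66
item=Z: promo_price=310 → 310

NULL, 309, 273, NULL, NULL, 219, 76, NULL, 484, 379, 96, NULL, 66, 310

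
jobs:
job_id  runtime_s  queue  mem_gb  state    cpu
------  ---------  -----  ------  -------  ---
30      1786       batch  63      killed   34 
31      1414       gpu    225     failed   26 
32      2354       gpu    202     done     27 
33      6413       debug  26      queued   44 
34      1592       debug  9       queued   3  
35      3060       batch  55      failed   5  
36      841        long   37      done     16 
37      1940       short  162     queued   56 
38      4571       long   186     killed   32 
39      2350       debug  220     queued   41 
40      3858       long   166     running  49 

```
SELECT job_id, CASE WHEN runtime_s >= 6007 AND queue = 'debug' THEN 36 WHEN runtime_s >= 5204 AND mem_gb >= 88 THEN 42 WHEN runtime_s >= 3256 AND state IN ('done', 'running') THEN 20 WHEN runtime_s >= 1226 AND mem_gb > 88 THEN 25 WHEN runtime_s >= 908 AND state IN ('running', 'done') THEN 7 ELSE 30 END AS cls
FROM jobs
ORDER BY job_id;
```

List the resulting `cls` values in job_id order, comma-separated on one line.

30, 25, 25, 36, 30, 30, 30, 25, 25, 25, 20

job_id=30: ELSE → 30
job_id=31: runtime_s >= 1226 AND mem_gb > 88 → 25
job_id=32: runtime_s >= 1226 AND mem_gb > 88 → 25
job_id=33: runtime_s >= 6007 AND queue = 'debug' → 36
job_id=34: ELSE → 30
job_id=35: ELSE → 30
job_id=36: ELSE → 30
job_id=37: runtime_s >= 1226 AND mem_gb > 88 → 25
job_id=38: runtime_s >= 1226 AND mem_gb > 88 → 25
job_id=39: runtime_s >= 1226 AND mem_gb > 88 → 25
job_id=40: runtime_s >= 3256 AND state IN ('done', 'running') → 20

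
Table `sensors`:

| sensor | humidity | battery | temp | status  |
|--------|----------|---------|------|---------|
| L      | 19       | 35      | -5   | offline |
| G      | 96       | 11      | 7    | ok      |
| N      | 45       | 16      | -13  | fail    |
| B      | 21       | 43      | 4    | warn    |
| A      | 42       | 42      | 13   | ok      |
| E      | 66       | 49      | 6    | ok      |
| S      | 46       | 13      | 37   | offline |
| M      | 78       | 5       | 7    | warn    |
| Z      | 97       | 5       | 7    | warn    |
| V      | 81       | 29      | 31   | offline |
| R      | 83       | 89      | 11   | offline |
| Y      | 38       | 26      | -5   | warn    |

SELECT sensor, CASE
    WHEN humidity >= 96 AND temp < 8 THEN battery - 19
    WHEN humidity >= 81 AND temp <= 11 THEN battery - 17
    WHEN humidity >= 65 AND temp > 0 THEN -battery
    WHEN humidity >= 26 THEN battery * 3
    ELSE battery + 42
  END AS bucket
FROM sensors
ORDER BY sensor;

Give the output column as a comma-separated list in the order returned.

sensor=A: humidity >= 26 → 126
sensor=B: ELSE → 85
sensor=E: humidity >= 65 AND temp > 0 → -49
sensor=G: humidity >= 96 AND temp < 8 → -8
sensor=L: ELSE → 77
sensor=M: humidity >= 65 AND temp > 0 → -5
sensor=N: humidity >= 26 → 48
sensor=R: humidity >= 81 AND temp <= 11 → 72
sensor=S: humidity >= 26 → 39
sensor=V: humidity >= 65 AND temp > 0 → -29
sensor=Y: humidity >= 26 → 78
sensor=Z: humidity >= 96 AND temp < 8 → -14

126, 85, -49, -8, 77, -5, 48, 72, 39, -29, 78, -14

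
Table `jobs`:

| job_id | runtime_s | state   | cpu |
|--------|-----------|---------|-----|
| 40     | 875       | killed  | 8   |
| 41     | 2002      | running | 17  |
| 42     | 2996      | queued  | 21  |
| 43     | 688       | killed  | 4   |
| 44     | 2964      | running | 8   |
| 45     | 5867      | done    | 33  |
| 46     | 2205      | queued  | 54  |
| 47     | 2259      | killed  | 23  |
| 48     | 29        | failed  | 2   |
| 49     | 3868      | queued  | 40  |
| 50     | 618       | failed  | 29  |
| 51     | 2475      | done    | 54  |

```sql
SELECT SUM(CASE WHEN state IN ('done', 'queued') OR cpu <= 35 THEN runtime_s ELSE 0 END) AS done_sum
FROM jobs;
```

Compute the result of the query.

26846

job_id=40: ✓ → 875
job_id=41: ✓ → 2002
job_id=42: ✓ → 2996
job_id=43: ✓ → 688
job_id=44: ✓ → 2964
job_id=45: ✓ → 5867
job_id=46: ✓ → 2205
job_id=47: ✓ → 2259
job_id=48: ✓ → 29
job_id=49: ✓ → 3868
job_id=50: ✓ → 618
job_id=51: ✓ → 2475
done_sum = 875 + 2002 + 2996 + 688 + 2964 + 5867 + 2205 + 2259 + 29 + 3868 + 618 + 2475 = 26846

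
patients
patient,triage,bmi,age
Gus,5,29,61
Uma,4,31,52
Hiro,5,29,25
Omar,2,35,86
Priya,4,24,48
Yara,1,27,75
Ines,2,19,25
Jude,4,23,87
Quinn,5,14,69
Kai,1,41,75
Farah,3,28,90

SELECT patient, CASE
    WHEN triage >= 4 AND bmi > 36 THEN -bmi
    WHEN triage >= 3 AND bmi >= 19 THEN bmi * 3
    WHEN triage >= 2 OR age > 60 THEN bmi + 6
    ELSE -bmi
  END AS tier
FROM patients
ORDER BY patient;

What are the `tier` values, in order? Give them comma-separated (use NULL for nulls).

patient=Farah: triage >= 3 AND bmi >= 19 → 84
patient=Gus: triage >= 3 AND bmi >= 19 → 87
patient=Hiro: triage >= 3 AND bmi >= 19 → 87
patient=Ines: triage >= 2 OR age > 60 → 25
patient=Jude: triage >= 3 AND bmi >= 19 → 69
patient=Kai: triage >= 2 OR age > 60 → 47
patient=Omar: triage >= 2 OR age > 60 → 41
patient=Priya: triage >= 3 AND bmi >= 19 → 72
patient=Quinn: triage >= 2 OR age > 60 → 20
patient=Uma: triage >= 3 AND bmi >= 19 → 93
patient=Yara: triage >= 2 OR age > 60 → 33

84, 87, 87, 25, 69, 47, 41, 72, 20, 93, 33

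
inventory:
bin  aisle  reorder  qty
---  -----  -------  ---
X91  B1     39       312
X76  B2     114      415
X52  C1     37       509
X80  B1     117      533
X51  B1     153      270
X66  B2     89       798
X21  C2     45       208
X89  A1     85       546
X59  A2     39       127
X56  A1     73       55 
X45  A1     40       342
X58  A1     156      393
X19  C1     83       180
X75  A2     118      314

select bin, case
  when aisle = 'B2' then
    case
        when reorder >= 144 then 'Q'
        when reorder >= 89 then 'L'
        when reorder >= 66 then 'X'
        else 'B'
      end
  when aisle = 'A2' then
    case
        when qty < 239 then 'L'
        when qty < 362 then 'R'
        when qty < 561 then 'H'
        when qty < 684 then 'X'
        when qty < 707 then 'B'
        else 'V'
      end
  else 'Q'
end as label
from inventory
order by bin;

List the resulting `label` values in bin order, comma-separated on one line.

Q, Q, Q, Q, Q, Q, Q, L, L, R, L, Q, Q, Q

bin=X19: aisle='C1' → outer ELSE → Q
bin=X21: aisle='C2' → outer ELSE → Q
bin=X45: aisle='A1' → outer ELSE → Q
bin=X51: aisle='B1' → outer ELSE → Q
bin=X52: aisle='C1' → outer ELSE → Q
bin=X56: aisle='A1' → outer ELSE → Q
bin=X58: aisle='A1' → outer ELSE → Q
bin=X59: aisle='A2' → inner[qty < 239] → L
bin=X66: aisle='B2' → inner[reorder >= 89] → L
bin=X75: aisle='A2' → inner[qty < 362] → R
bin=X76: aisle='B2' → inner[reorder >= 89] → L
bin=X80: aisle='B1' → outer ELSE → Q
bin=X89: aisle='A1' → outer ELSE → Q
bin=X91: aisle='B1' → outer ELSE → Q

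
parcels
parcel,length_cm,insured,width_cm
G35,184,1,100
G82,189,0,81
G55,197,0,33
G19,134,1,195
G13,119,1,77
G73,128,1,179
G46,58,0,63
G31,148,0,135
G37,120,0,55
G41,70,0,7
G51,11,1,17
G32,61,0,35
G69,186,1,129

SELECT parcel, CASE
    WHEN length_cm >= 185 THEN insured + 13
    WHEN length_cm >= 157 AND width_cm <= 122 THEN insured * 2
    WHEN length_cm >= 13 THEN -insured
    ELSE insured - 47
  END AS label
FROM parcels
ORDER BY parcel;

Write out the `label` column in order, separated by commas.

parcel=G13: length_cm >= 13 → -1
parcel=G19: length_cm >= 13 → -1
parcel=G31: length_cm >= 13 → 0
parcel=G32: length_cm >= 13 → 0
parcel=G35: length_cm >= 157 AND width_cm <= 122 → 2
parcel=G37: length_cm >= 13 → 0
parcel=G41: length_cm >= 13 → 0
parcel=G46: length_cm >= 13 → 0
parcel=G51: ELSE → -46
parcel=G55: length_cm >= 185 → 13
parcel=G69: length_cm >= 185 → 14
parcel=G73: length_cm >= 13 → -1
parcel=G82: length_cm >= 185 → 13

-1, -1, 0, 0, 2, 0, 0, 0, -46, 13, 14, -1, 13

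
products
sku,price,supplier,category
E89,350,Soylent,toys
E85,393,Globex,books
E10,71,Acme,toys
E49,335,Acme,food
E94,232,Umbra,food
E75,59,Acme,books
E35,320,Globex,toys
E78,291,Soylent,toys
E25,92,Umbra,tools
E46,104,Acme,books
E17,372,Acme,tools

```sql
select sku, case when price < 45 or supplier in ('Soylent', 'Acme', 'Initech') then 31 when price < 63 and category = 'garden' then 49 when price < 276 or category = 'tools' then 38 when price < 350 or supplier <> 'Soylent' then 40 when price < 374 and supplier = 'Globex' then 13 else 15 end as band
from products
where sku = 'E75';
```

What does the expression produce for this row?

sku = E75: price=59, supplier=Acme, category=books.
price < 45 or supplier in ('Soylent', 'Acme', 'Initech') → true → 31

31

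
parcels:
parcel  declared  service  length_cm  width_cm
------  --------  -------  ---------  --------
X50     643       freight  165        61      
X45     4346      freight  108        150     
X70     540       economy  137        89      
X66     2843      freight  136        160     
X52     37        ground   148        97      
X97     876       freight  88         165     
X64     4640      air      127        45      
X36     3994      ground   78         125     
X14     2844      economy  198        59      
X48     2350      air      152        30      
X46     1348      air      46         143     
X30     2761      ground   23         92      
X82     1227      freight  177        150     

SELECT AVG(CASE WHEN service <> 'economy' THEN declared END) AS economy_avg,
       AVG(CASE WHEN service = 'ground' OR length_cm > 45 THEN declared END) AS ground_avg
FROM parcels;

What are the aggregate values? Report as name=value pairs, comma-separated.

[economy_avg: service <> 'economy']
parcel=X50: ✓ → 643
parcel=X45: ✓ → 4346
parcel=X70: ✗
parcel=X66: ✓ → 2843
parcel=X52: ✓ → 37
parcel=X97: ✓ → 876
parcel=X64: ✓ → 4640
parcel=X36: ✓ → 3994
parcel=X14: ✗
parcel=X48: ✓ → 2350
parcel=X46: ✓ → 1348
parcel=X30: ✓ → 2761
parcel=X82: ✓ → 1227
economy_avg = (643 + 4346 + 2843 + 37 + 876 + 4640 + 3994 + 2350 + 1348 + 2761 + 1227) / 11 = 2278.6363636364
—
[ground_avg: service = 'ground' OR length_cm > 45]
parcel=X50: ✓ → 643
parcel=X45: ✓ → 4346
parcel=X70: ✓ → 540
parcel=X66: ✓ → 2843
parcel=X52: ✓ → 37
parcel=X97: ✓ → 876
parcel=X64: ✓ → 4640
parcel=X36: ✓ → 3994
parcel=X14: ✓ → 2844
parcel=X48: ✓ → 2350
parcel=X46: ✓ → 1348
parcel=X30: ✓ → 2761
parcel=X82: ✓ → 1227
ground_avg = (643 + 4346 + 540 + 2843 + 37 + 876 + 4640 + 3994 + 2844 + 2350 + 1348 + 2761 + 1227) / 13 = 2188.3846153846

economy_avg=2278.6363636364, ground_avg=2188.3846153846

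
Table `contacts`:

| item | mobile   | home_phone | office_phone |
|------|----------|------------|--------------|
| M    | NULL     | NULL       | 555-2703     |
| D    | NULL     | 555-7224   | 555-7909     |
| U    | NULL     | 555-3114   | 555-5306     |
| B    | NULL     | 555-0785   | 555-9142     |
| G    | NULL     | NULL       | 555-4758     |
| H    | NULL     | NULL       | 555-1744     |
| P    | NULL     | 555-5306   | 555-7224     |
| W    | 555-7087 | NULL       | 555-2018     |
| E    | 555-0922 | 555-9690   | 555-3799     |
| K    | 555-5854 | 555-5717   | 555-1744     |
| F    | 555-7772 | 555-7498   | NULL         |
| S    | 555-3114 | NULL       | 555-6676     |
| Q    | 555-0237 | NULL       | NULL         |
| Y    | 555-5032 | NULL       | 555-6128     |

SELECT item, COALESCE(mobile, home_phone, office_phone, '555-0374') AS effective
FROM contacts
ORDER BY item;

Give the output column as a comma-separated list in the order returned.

item=B: mobile=NULL, home_phone=555-0785 → 555-0785
item=D: mobile=NULL, home_phone=555-7224 → 555-7224
item=E: mobile=555-0922 → 555-0922
item=F: mobile=555-7772 → 555-7772
item=G: mobile=NULL, home_phone=NULL, office_phone=555-4758 → 555-4758
item=H: mobile=NULL, home_phone=NULL, office_phone=555-1744 → 555-1744
item=K: mobile=555-5854 → 555-5854
item=M: mobile=NULL, home_phone=NULL, office_phone=555-2703 → 555-2703
item=P: mobile=NULL, home_phone=555-5306 → 555-5306
item=Q: mobile=555-0237 → 555-0237
item=S: mobile=555-3114 → 555-3114
item=U: mobile=NULL, home_phone=555-3114 → 555-3114
item=W: mobile=555-7087 → 555-7087
item=Y: mobile=555-5032 → 555-5032

555-0785, 555-7224, 555-0922, 555-7772, 555-4758, 555-1744, 555-5854, 555-2703, 555-5306, 555-0237, 555-3114, 555-3114, 555-7087, 555-5032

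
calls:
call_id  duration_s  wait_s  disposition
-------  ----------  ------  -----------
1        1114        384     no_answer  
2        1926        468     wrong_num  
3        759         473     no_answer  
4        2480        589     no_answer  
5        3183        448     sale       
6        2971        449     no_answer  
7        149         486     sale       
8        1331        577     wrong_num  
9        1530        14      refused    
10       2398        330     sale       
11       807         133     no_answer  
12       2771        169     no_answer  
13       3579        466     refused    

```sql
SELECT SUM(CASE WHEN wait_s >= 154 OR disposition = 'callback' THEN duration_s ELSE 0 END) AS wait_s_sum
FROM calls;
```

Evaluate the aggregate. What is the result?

22661

call_id=1: ✓ → 1114
call_id=2: ✓ → 1926
call_id=3: ✓ → 759
call_id=4: ✓ → 2480
call_id=5: ✓ → 3183
call_id=6: ✓ → 2971
call_id=7: ✓ → 149
call_id=8: ✓ → 1331
call_id=9: ✗
call_id=10: ✓ → 2398
call_id=11: ✗
call_id=12: ✓ → 2771
call_id=13: ✓ → 3579
wait_s_sum = 1114 + 1926 + 759 + 2480 + 3183 + 2971 + 149 + 1331 + 2398 + 2771 + 3579 = 22661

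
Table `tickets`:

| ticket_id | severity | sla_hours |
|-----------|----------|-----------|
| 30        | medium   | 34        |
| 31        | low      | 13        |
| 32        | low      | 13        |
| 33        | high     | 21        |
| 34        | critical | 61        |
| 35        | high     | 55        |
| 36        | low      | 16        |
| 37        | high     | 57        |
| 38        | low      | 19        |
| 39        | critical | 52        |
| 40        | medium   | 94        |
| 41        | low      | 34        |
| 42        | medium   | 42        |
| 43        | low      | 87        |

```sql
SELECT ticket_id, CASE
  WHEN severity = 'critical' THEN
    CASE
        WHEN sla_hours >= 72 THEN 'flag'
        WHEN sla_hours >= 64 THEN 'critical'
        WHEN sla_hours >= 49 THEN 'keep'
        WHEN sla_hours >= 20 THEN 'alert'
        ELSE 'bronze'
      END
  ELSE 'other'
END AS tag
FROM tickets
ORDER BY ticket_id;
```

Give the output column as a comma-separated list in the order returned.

other, other, other, other, keep, other, other, other, other, keep, other, other, other, other

ticket_id=30: severity='medium' → outer ELSE → other
ticket_id=31: severity='low' → outer ELSE → other
ticket_id=32: severity='low' → outer ELSE → other
ticket_id=33: severity='high' → outer ELSE → other
ticket_id=34: severity='critical' → inner[sla_hours >= 49] → keep
ticket_id=35: severity='high' → outer ELSE → other
ticket_id=36: severity='low' → outer ELSE → other
ticket_id=37: severity='high' → outer ELSE → other
ticket_id=38: severity='low' → outer ELSE → other
ticket_id=39: severity='critical' → inner[sla_hours >= 49] → keep
ticket_id=40: severity='medium' → outer ELSE → other
ticket_id=41: severity='low' → outer ELSE → other
ticket_id=42: severity='medium' → outer ELSE → other
ticket_id=43: severity='low' → outer ELSE → other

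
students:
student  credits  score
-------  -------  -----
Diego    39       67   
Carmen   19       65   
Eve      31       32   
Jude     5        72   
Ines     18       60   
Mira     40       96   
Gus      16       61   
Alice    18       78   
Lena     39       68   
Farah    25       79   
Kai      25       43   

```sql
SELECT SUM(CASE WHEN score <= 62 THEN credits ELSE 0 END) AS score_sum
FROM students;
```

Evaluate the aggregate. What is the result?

student=Diego: ✗
student=Carmen: ✗
student=Eve: ✓ → 31
student=Jude: ✗
student=Ines: ✓ → 18
student=Mira: ✗
student=Gus: ✓ → 16
student=Alice: ✗
student=Lena: ✗
student=Farah: ✗
student=Kai: ✓ → 25
score_sum = 31 + 18 + 16 + 25 = 90

90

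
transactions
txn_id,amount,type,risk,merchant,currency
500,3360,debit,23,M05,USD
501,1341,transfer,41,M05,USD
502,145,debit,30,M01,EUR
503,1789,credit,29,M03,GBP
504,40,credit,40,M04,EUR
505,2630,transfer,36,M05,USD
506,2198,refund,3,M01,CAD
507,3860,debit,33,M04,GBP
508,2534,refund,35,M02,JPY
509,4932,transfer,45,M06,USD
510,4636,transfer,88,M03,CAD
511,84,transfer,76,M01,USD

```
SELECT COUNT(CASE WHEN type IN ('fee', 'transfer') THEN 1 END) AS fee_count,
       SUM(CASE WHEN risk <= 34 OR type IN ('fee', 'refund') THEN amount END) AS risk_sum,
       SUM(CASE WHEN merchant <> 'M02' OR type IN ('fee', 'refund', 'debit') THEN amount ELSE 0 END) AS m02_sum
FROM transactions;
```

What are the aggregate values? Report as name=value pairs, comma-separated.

fee_count=5, risk_sum=13886, m02_sum=27549

[fee_count: type IN ('fee', 'transfer')]
txn_id=500: ✗
txn_id=501: ✓ → 1
txn_id=502: ✗
txn_id=503: ✗
txn_id=504: ✗
txn_id=505: ✓ → 1
txn_id=506: ✗
txn_id=507: ✗
txn_id=508: ✗
txn_id=509: ✓ → 1
txn_id=510: ✓ → 1
txn_id=511: ✓ → 1
fee_count = COUNT(1, 1, 1, 1, 1) = 5
—
[risk_sum: risk <= 34 OR type IN ('fee', 'refund')]
txn_id=500: ✓ → 3360
txn_id=501: ✗
txn_id=502: ✓ → 145
txn_id=503: ✓ → 1789
txn_id=504: ✗
txn_id=505: ✗
txn_id=506: ✓ → 2198
txn_id=507: ✓ → 3860
txn_id=508: ✓ → 2534
txn_id=509: ✗
txn_id=510: ✗
txn_id=511: ✗
risk_sum = 3360 + 145 + 1789 + 2198 + 3860 + 2534 = 13886
—
[m02_sum: merchant <> 'M02' OR type IN ('fee', 'refund', 'debit')]
txn_id=500: ✓ → 3360
txn_id=501: ✓ → 1341
txn_id=502: ✓ → 145
txn_id=503: ✓ → 1789
txn_id=504: ✓ → 40
txn_id=505: ✓ → 2630
txn_id=506: ✓ → 2198
txn_id=507: ✓ → 3860
txn_id=508: ✓ → 2534
txn_id=509: ✓ → 4932
txn_id=510: ✓ → 4636
txn_id=511: ✓ → 84
m02_sum = 3360 + 1341 + 145 + 1789 + 40 + 2630 + 2198 + 3860 + 2534 + 4932 + 4636 + 84 = 27549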